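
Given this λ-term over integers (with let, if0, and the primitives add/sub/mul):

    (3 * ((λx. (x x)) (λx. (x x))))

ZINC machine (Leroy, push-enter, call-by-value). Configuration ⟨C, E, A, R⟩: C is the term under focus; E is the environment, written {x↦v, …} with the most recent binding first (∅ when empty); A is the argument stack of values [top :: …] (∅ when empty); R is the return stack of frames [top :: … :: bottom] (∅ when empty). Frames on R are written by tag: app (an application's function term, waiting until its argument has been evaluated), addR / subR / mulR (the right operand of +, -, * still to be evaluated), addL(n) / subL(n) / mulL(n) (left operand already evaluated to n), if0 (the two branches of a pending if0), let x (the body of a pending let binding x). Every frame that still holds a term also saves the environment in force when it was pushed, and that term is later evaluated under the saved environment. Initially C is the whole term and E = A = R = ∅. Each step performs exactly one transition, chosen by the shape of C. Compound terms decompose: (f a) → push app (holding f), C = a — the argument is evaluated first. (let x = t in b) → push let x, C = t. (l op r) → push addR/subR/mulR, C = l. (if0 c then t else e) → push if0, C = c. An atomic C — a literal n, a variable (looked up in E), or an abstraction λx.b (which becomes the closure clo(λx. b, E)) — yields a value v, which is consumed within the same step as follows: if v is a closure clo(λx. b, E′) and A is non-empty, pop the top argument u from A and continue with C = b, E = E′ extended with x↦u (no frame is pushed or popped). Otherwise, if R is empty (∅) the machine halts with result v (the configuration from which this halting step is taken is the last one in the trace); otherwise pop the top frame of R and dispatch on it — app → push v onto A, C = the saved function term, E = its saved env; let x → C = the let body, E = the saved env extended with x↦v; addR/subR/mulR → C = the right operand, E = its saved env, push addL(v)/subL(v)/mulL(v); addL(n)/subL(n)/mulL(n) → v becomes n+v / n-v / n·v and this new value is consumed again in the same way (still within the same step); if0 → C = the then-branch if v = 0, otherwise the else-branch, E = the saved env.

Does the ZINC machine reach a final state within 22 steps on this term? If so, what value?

Answer: DIVERGES (no final state within 22 steps)

Derivation:
[0] [C=(3 * ((λx. (x x)) (λx. (x x)))) | E=∅ | A=∅ | R=∅]
[1] [C=3 | E=∅ | A=∅ | R=[mulR]]
[2] [C=((λx. (x x)) (λx. (x x))) | E=∅ | A=∅ | R=[mulL(3)]]
[3] [C=(λx. (x x)) | E=∅ | A=∅ | R=[app :: mulL(3)]]
[4] [C=(λx. (x x)) | E=∅ | A=[clo(λx. (x x), ∅)] | R=[mulL(3)]]
[5] [C=(x x) | E={x↦clo(λx. (x x), ∅)} | A=∅ | R=[mulL(3)]]
[6] [C=x | E={x↦clo(λx. (x x), ∅)} | A=∅ | R=[app :: mulL(3)]]
[7] [C=x | E={x↦clo(λx. (x x), ∅)} | A=[clo(λx. (x x), ∅)] | R=[mulL(3)]]
… configuration repeats with period 3 (steps 5–7 recur indefinitely) …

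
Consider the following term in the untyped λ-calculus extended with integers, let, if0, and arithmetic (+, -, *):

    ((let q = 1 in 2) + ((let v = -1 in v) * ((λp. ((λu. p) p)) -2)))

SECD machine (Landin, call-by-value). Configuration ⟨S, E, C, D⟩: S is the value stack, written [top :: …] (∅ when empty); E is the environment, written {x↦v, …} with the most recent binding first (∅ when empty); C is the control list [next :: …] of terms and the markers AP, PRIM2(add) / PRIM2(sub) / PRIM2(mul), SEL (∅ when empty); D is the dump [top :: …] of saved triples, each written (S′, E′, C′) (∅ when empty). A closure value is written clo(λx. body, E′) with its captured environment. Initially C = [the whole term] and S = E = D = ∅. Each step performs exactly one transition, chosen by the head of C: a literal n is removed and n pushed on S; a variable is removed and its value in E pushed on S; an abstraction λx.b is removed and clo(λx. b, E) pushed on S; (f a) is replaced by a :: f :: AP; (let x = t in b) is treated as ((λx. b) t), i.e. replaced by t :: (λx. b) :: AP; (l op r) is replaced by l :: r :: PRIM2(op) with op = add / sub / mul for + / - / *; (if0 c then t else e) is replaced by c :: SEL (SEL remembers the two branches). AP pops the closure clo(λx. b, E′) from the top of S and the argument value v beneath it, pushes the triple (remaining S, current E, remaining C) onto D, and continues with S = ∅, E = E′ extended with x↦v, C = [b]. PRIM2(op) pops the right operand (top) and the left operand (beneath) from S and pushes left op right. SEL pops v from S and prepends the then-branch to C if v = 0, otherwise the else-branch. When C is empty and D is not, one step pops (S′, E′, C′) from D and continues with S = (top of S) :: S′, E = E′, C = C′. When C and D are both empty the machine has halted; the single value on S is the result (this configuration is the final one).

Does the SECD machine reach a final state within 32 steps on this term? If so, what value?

Answer: 4

Derivation:
[0] ⟨S=∅; E=∅; C=[((let q = 1 in 2) + ((let v = -1 in v) * ((λp. ((λu. p) p)) -2)))]; D=∅⟩
[1] ⟨S=∅; E=∅; C=[(let q = 1 in 2) :: ((let v = -1 in v) * ((λp. ((λu. p) p)) -2)) :: PRIM2(add)]; D=∅⟩
[2] ⟨S=∅; E=∅; C=[1 :: (λq. 2) :: AP :: ((let v = -1 in v) * ((λp. ((λu. p) p)) -2)) :: PRIM2(add)]; D=∅⟩
[3] ⟨S=[1]; E=∅; C=[(λq. 2) :: AP :: ((let v = -1 in v) * ((λp. ((λu. p) p)) -2)) :: PRIM2(add)]; D=∅⟩
[4] ⟨S=[clo(λq. 2, ∅) :: 1]; E=∅; C=[AP :: ((let v = -1 in v) * ((λp. ((λu. p) p)) -2)) :: PRIM2(add)]; D=∅⟩
[5] ⟨S=∅; E={q↦1}; C=[2]; D=[(∅, ∅, [((let v = -1 in v) * ((λp. ((λu. p) p)) -2)) :: PRIM2(add)])]⟩
[6] ⟨S=[2]; E={q↦1}; C=∅; D=[(∅, ∅, [((let v = -1 in v) * ((λp. ((λu. p) p)) -2)) :: PRIM2(add)])]⟩
[7] ⟨S=[2]; E=∅; C=[((let v = -1 in v) * ((λp. ((λu. p) p)) -2)) :: PRIM2(add)]; D=∅⟩
[8] ⟨S=[2]; E=∅; C=[(let v = -1 in v) :: ((λp. ((λu. p) p)) -2) :: PRIM2(mul) :: PRIM2(add)]; D=∅⟩
[9] ⟨S=[2]; E=∅; C=[-1 :: (λv. v) :: AP :: ((λp. ((λu. p) p)) -2) :: PRIM2(mul) :: PRIM2(add)]; D=∅⟩
[10] ⟨S=[-1 :: 2]; E=∅; C=[(λv. v) :: AP :: ((λp. ((λu. p) p)) -2) :: PRIM2(mul) :: PRIM2(add)]; D=∅⟩
[11] ⟨S=[clo(λv. v, ∅) :: -1 :: 2]; E=∅; C=[AP :: ((λp. ((λu. p) p)) -2) :: PRIM2(mul) :: PRIM2(add)]; D=∅⟩
[12] ⟨S=∅; E={v↦-1}; C=[v]; D=[([2], ∅, [((λp. ((λu. p) p)) -2) :: PRIM2(mul) :: PRIM2(add)])]⟩
[13] ⟨S=[-1]; E={v↦-1}; C=∅; D=[([2], ∅, [((λp. ((λu. p) p)) -2) :: PRIM2(mul) :: PRIM2(add)])]⟩
[14] ⟨S=[-1 :: 2]; E=∅; C=[((λp. ((λu. p) p)) -2) :: PRIM2(mul) :: PRIM2(add)]; D=∅⟩
[15] ⟨S=[-1 :: 2]; E=∅; C=[-2 :: (λp. ((λu. p) p)) :: AP :: PRIM2(mul) :: PRIM2(add)]; D=∅⟩
[16] ⟨S=[-2 :: -1 :: 2]; E=∅; C=[(λp. ((λu. p) p)) :: AP :: PRIM2(mul) :: PRIM2(add)]; D=∅⟩
[17] ⟨S=[clo(λp. ((λu. p) p), ∅) :: -2 :: -1 :: 2]; E=∅; C=[AP :: PRIM2(mul) :: PRIM2(add)]; D=∅⟩
[18] ⟨S=∅; E={p↦-2}; C=[((λu. p) p)]; D=[([-1 :: 2], ∅, [PRIM2(mul) :: PRIM2(add)])]⟩
[19] ⟨S=∅; E={p↦-2}; C=[p :: (λu. p) :: AP]; D=[([-1 :: 2], ∅, [PRIM2(mul) :: PRIM2(add)])]⟩
[20] ⟨S=[-2]; E={p↦-2}; C=[(λu. p) :: AP]; D=[([-1 :: 2], ∅, [PRIM2(mul) :: PRIM2(add)])]⟩
[21] ⟨S=[clo(λu. p, {p↦-2}) :: -2]; E={p↦-2}; C=[AP]; D=[([-1 :: 2], ∅, [PRIM2(mul) :: PRIM2(add)])]⟩
[22] ⟨S=∅; E={u↦-2, p↦-2}; C=[p]; D=[(∅, {p↦-2}, ∅) :: ([-1 :: 2], ∅, [PRIM2(mul) :: PRIM2(add)])]⟩
[23] ⟨S=[-2]; E={u↦-2, p↦-2}; C=∅; D=[(∅, {p↦-2}, ∅) :: ([-1 :: 2], ∅, [PRIM2(mul) :: PRIM2(add)])]⟩
[24] ⟨S=[-2]; E={p↦-2}; C=∅; D=[([-1 :: 2], ∅, [PRIM2(mul) :: PRIM2(add)])]⟩
[25] ⟨S=[-2 :: -1 :: 2]; E=∅; C=[PRIM2(mul) :: PRIM2(add)]; D=∅⟩
[26] ⟨S=[2 :: 2]; E=∅; C=[PRIM2(add)]; D=∅⟩
[27] ⟨S=[4]; E=∅; C=∅; D=∅⟩
→ final value 4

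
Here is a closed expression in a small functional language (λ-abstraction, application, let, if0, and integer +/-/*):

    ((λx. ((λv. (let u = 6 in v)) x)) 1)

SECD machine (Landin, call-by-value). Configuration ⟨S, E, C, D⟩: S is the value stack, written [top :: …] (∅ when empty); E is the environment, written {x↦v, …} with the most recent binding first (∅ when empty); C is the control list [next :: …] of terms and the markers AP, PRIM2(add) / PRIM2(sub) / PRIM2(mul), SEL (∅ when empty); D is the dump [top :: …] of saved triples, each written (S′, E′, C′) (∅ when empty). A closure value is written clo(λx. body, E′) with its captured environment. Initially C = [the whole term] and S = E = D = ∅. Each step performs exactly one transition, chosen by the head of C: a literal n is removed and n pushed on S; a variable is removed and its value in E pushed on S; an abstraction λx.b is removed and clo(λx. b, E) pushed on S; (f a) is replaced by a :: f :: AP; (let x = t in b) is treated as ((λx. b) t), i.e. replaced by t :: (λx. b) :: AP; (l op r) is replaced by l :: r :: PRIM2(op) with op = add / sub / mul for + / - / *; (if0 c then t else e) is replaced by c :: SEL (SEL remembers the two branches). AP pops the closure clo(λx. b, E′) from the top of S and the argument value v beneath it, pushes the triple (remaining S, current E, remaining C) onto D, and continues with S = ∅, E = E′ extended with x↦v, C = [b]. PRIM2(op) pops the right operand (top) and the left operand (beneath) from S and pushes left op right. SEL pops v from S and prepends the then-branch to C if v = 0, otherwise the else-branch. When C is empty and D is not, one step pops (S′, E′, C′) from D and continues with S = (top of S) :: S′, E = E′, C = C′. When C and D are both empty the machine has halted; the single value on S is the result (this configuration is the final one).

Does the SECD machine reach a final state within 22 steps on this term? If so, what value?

t=0: ⟨S=∅; E=∅; C=[((λx. ((λv. (let u = 6 in v)) x)) 1)]; D=∅⟩
t=1: ⟨S=∅; E=∅; C=[1 :: (λx. ((λv. (let u = 6 in v)) x)) :: AP]; D=∅⟩
t=2: ⟨S=[1]; E=∅; C=[(λx. ((λv. (let u = 6 in v)) x)) :: AP]; D=∅⟩
t=3: ⟨S=[clo(λx. ((λv. (let u = 6 in v)) x), ∅) :: 1]; E=∅; C=[AP]; D=∅⟩
t=4: ⟨S=∅; E={x↦1}; C=[((λv. (let u = 6 in v)) x)]; D=[(∅, ∅, ∅)]⟩
t=5: ⟨S=∅; E={x↦1}; C=[x :: (λv. (let u = 6 in v)) :: AP]; D=[(∅, ∅, ∅)]⟩
t=6: ⟨S=[1]; E={x↦1}; C=[(λv. (let u = 6 in v)) :: AP]; D=[(∅, ∅, ∅)]⟩
t=7: ⟨S=[clo(λv. (let u = 6 in v), {x↦1}) :: 1]; E={x↦1}; C=[AP]; D=[(∅, ∅, ∅)]⟩
t=8: ⟨S=∅; E={v↦1, x↦1}; C=[(let u = 6 in v)]; D=[(∅, {x↦1}, ∅) :: (∅, ∅, ∅)]⟩
t=9: ⟨S=∅; E={v↦1, x↦1}; C=[6 :: (λu. v) :: AP]; D=[(∅, {x↦1}, ∅) :: (∅, ∅, ∅)]⟩
t=10: ⟨S=[6]; E={v↦1, x↦1}; C=[(λu. v) :: AP]; D=[(∅, {x↦1}, ∅) :: (∅, ∅, ∅)]⟩
t=11: ⟨S=[clo(λu. v, {v↦1, x↦1}) :: 6]; E={v↦1, x↦1}; C=[AP]; D=[(∅, {x↦1}, ∅) :: (∅, ∅, ∅)]⟩
t=12: ⟨S=∅; E={u↦6, v↦1, x↦1}; C=[v]; D=[(∅, {v↦1, x↦1}, ∅) :: (∅, {x↦1}, ∅) :: (∅, ∅, ∅)]⟩
t=13: ⟨S=[1]; E={u↦6, v↦1, x↦1}; C=∅; D=[(∅, {v↦1, x↦1}, ∅) :: (∅, {x↦1}, ∅) :: (∅, ∅, ∅)]⟩
t=14: ⟨S=[1]; E={v↦1, x↦1}; C=∅; D=[(∅, {x↦1}, ∅) :: (∅, ∅, ∅)]⟩
t=15: ⟨S=[1]; E={x↦1}; C=∅; D=[(∅, ∅, ∅)]⟩
t=16: ⟨S=[1]; E=∅; C=∅; D=∅⟩
→ final value 1

Answer: 1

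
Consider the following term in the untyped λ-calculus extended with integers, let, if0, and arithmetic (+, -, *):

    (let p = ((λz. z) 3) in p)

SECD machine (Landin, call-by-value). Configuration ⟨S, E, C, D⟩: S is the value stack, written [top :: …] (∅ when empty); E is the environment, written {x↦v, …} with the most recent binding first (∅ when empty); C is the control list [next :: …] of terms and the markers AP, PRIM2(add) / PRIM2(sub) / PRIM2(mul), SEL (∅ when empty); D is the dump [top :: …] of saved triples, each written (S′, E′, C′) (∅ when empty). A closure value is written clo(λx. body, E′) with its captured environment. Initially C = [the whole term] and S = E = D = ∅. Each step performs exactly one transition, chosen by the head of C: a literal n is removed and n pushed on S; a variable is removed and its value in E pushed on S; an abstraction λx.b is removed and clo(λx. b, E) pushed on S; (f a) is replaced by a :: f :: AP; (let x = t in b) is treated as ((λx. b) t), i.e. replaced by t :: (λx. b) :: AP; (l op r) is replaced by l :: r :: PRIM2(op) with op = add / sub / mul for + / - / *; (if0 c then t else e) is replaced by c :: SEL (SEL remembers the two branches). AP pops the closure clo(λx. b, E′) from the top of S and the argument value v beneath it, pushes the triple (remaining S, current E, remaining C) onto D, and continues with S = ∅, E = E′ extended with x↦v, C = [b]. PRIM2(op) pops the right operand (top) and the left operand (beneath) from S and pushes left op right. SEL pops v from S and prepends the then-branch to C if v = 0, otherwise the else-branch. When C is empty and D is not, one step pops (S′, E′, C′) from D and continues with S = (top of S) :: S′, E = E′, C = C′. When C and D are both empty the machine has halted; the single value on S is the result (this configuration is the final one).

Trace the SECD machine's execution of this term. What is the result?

Answer: 3

Machine steps:
0. ⟨S=∅; E=∅; C=[(let p = ((λz. z) 3) in p)]; D=∅⟩
1. ⟨S=∅; E=∅; C=[((λz. z) 3) :: (λp. p) :: AP]; D=∅⟩
2. ⟨S=∅; E=∅; C=[3 :: (λz. z) :: AP :: (λp. p) :: AP]; D=∅⟩
3. ⟨S=[3]; E=∅; C=[(λz. z) :: AP :: (λp. p) :: AP]; D=∅⟩
4. ⟨S=[clo(λz. z, ∅) :: 3]; E=∅; C=[AP :: (λp. p) :: AP]; D=∅⟩
5. ⟨S=∅; E={z↦3}; C=[z]; D=[(∅, ∅, [(λp. p) :: AP])]⟩
6. ⟨S=[3]; E={z↦3}; C=∅; D=[(∅, ∅, [(λp. p) :: AP])]⟩
7. ⟨S=[3]; E=∅; C=[(λp. p) :: AP]; D=∅⟩
8. ⟨S=[clo(λp. p, ∅) :: 3]; E=∅; C=[AP]; D=∅⟩
9. ⟨S=∅; E={p↦3}; C=[p]; D=[(∅, ∅, ∅)]⟩
10. ⟨S=[3]; E={p↦3}; C=∅; D=[(∅, ∅, ∅)]⟩
11. ⟨S=[3]; E=∅; C=∅; D=∅⟩
→ final value 3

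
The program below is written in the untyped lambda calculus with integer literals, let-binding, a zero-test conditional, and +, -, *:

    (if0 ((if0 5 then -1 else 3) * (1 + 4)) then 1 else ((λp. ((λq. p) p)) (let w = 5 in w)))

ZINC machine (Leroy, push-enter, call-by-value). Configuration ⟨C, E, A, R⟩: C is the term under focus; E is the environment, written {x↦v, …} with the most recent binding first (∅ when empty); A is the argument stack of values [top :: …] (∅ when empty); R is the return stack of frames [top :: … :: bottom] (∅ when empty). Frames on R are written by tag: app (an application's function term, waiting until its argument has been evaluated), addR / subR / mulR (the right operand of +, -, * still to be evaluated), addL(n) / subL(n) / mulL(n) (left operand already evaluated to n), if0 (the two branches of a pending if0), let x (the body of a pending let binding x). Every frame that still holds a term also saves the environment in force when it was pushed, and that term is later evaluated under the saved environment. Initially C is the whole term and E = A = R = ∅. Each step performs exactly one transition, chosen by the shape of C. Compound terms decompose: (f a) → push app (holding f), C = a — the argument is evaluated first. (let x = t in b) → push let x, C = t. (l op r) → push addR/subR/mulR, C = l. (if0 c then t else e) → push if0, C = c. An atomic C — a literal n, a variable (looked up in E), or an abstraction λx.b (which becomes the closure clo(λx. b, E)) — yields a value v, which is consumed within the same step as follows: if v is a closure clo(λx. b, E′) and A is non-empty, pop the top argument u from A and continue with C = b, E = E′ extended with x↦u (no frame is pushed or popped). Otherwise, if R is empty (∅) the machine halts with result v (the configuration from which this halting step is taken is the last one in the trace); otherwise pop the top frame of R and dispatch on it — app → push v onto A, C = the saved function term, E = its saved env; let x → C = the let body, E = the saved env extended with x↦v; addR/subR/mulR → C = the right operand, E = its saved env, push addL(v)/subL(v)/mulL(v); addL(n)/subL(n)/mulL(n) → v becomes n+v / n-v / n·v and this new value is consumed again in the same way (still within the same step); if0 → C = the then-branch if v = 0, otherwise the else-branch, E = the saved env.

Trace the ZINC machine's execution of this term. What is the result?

0. <C=(if0 ((if0 5 then -1 else 3) * (1 + 4)) then 1 else ((λp. ((λq. p) p)) (let w = 5 in w))), E=∅, A=∅, R=∅>
1. <C=((if0 5 then -1 else 3) * (1 + 4)), E=∅, A=∅, R=[if0]>
2. <C=(if0 5 then -1 else 3), E=∅, A=∅, R=[mulR :: if0]>
3. <C=5, E=∅, A=∅, R=[if0 :: mulR :: if0]>
4. <C=3, E=∅, A=∅, R=[mulR :: if0]>
5. <C=(1 + 4), E=∅, A=∅, R=[mulL(3) :: if0]>
6. <C=1, E=∅, A=∅, R=[addR :: mulL(3) :: if0]>
7. <C=4, E=∅, A=∅, R=[addL(1) :: mulL(3) :: if0]>
8. <C=((λp. ((λq. p) p)) (let w = 5 in w)), E=∅, A=∅, R=∅>
9. <C=(let w = 5 in w), E=∅, A=∅, R=[app]>
10. <C=5, E=∅, A=∅, R=[let w :: app]>
11. <C=w, E={w↦5}, A=∅, R=[app]>
12. <C=(λp. ((λq. p) p)), E=∅, A=[5], R=∅>
13. <C=((λq. p) p), E={p↦5}, A=∅, R=∅>
14. <C=p, E={p↦5}, A=∅, R=[app]>
15. <C=(λq. p), E={p↦5}, A=[5], R=∅>
16. <C=p, E={q↦5, p↦5}, A=∅, R=∅>
→ final value 5

Answer: 5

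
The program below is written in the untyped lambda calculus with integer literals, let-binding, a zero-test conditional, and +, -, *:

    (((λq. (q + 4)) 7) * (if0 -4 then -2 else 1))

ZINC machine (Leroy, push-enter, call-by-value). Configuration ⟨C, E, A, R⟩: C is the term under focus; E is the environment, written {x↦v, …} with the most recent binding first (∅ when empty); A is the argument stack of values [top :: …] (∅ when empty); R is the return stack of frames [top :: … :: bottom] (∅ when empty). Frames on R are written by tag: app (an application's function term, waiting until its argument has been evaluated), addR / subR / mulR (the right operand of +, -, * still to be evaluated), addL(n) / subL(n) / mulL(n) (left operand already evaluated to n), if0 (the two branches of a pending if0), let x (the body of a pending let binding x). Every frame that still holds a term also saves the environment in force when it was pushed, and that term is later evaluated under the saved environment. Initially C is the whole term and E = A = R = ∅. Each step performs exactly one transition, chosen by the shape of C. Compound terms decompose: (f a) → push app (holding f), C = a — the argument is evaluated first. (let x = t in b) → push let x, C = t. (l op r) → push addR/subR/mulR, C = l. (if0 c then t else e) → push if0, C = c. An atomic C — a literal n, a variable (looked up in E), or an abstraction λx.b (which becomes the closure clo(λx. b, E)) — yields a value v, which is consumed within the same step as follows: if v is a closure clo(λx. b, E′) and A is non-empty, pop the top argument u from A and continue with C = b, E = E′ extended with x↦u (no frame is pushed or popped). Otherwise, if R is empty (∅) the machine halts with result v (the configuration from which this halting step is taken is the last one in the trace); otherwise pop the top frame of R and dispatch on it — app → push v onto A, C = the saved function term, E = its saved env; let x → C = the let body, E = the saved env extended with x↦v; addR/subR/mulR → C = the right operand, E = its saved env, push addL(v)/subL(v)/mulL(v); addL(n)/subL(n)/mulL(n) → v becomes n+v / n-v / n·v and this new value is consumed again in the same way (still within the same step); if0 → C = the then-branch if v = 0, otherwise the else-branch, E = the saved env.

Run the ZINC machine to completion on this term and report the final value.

Answer: 11

Machine steps:
0. [C=(((λq. (q + 4)) 7) * (if0 -4 then -2 else 1)) | E=∅ | A=∅ | R=∅]
1. [C=((λq. (q + 4)) 7) | E=∅ | A=∅ | R=[mulR]]
2. [C=7 | E=∅ | A=∅ | R=[app :: mulR]]
3. [C=(λq. (q + 4)) | E=∅ | A=[7] | R=[mulR]]
4. [C=(q + 4) | E={q↦7} | A=∅ | R=[mulR]]
5. [C=q | E={q↦7} | A=∅ | R=[addR :: mulR]]
6. [C=4 | E={q↦7} | A=∅ | R=[addL(7) :: mulR]]
7. [C=(if0 -4 then -2 else 1) | E=∅ | A=∅ | R=[mulL(11)]]
8. [C=-4 | E=∅ | A=∅ | R=[if0 :: mulL(11)]]
9. [C=1 | E=∅ | A=∅ | R=[mulL(11)]]
→ final value 11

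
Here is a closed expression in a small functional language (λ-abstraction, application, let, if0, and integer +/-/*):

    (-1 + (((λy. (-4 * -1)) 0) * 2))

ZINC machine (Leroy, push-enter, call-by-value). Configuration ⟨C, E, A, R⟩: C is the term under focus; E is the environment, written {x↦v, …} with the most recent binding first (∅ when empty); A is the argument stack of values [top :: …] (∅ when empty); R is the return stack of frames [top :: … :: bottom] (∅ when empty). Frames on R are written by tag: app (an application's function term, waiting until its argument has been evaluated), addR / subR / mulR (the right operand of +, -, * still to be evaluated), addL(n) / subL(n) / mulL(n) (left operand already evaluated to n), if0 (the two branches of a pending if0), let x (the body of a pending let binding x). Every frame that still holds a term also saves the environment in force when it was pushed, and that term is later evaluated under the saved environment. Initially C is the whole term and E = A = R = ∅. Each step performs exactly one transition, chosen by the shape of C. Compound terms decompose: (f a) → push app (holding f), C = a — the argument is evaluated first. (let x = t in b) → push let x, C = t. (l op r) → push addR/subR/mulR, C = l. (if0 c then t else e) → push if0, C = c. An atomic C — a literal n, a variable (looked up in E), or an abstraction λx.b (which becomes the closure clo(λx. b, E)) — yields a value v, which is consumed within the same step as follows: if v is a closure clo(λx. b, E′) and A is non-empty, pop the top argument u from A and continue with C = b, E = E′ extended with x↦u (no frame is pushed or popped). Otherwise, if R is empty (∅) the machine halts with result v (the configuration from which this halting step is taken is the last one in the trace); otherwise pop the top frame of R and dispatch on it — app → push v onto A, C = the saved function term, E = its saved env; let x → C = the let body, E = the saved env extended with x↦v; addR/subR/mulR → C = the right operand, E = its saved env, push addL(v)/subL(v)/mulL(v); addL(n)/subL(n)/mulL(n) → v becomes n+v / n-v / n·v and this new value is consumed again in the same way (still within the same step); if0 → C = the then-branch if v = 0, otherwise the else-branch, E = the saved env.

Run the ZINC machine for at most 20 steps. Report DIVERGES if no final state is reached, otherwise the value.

Answer: 7

Derivation:
[0] ⟨C=(-1 + (((λy. (-4 * -1)) 0) * 2)); E=∅; A=∅; R=∅⟩
[1] ⟨C=-1; E=∅; A=∅; R=[addR]⟩
[2] ⟨C=(((λy. (-4 * -1)) 0) * 2); E=∅; A=∅; R=[addL(-1)]⟩
[3] ⟨C=((λy. (-4 * -1)) 0); E=∅; A=∅; R=[mulR :: addL(-1)]⟩
[4] ⟨C=0; E=∅; A=∅; R=[app :: mulR :: addL(-1)]⟩
[5] ⟨C=(λy. (-4 * -1)); E=∅; A=[0]; R=[mulR :: addL(-1)]⟩
[6] ⟨C=(-4 * -1); E={y↦0}; A=∅; R=[mulR :: addL(-1)]⟩
[7] ⟨C=-4; E={y↦0}; A=∅; R=[mulR :: mulR :: addL(-1)]⟩
[8] ⟨C=-1; E={y↦0}; A=∅; R=[mulL(-4) :: mulR :: addL(-1)]⟩
[9] ⟨C=2; E=∅; A=∅; R=[mulL(4) :: addL(-1)]⟩
→ final value 7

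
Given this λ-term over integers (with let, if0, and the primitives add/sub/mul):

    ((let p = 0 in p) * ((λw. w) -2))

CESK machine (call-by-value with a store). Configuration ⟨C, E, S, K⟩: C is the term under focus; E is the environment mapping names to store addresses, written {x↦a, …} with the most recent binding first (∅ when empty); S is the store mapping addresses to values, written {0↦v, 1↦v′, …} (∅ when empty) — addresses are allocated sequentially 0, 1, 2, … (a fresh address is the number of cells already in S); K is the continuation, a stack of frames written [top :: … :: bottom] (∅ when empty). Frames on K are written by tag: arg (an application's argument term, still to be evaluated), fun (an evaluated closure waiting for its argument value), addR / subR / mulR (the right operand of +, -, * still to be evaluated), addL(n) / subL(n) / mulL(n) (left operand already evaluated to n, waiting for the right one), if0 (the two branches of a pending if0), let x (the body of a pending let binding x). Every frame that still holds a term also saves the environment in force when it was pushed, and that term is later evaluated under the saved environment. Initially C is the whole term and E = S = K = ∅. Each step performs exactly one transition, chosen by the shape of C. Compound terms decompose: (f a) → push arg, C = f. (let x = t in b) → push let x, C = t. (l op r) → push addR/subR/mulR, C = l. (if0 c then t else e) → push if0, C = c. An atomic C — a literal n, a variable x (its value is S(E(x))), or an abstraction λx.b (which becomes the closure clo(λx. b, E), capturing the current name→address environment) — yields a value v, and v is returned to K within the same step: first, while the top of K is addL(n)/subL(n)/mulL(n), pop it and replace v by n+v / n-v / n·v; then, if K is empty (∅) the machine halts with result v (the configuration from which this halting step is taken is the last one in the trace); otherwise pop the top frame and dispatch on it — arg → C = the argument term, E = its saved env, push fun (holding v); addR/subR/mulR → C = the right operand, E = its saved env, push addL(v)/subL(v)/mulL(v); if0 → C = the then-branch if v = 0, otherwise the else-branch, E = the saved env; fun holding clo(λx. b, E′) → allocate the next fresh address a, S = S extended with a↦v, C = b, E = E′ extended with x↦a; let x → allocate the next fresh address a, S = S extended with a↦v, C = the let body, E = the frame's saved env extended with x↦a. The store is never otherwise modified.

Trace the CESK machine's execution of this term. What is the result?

Answer: 0

Machine steps:
t=0: <C=((let p = 0 in p) * ((λw. w) -2)), E=∅, S=∅, K=∅>
t=1: <C=(let p = 0 in p), E=∅, S=∅, K=[mulR]>
t=2: <C=0, E=∅, S=∅, K=[let p :: mulR]>
t=3: <C=p, E={p↦0}, S={0↦0}, K=[mulR]>
t=4: <C=((λw. w) -2), E=∅, S={0↦0}, K=[mulL(0)]>
t=5: <C=(λw. w), E=∅, S={0↦0}, K=[arg :: mulL(0)]>
t=6: <C=-2, E=∅, S={0↦0}, K=[fun :: mulL(0)]>
t=7: <C=w, E={w↦1}, S={0↦0, 1↦-2}, K=[mulL(0)]>
→ final value 0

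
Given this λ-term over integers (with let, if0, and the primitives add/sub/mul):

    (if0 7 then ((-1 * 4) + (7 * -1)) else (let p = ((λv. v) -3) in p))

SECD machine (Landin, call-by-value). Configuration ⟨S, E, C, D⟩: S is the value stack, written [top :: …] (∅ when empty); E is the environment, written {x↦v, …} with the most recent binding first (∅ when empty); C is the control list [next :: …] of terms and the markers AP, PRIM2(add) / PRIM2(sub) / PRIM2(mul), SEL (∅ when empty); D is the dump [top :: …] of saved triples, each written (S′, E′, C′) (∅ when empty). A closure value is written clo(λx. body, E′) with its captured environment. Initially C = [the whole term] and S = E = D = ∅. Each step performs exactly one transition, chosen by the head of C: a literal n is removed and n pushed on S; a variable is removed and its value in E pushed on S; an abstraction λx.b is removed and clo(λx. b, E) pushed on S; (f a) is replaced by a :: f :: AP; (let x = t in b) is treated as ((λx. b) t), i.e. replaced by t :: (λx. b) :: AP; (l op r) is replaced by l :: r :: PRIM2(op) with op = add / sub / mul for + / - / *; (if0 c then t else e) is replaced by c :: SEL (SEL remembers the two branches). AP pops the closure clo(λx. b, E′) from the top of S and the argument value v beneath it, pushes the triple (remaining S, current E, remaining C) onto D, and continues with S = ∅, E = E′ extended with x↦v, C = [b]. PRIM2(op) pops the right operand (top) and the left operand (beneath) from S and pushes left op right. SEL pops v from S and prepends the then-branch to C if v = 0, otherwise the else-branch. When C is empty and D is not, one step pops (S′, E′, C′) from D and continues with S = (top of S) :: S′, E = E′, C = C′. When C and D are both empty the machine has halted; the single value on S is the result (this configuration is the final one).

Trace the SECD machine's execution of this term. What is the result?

Answer: -3

Machine steps:
t=0: ⟨S=∅; E=∅; C=[(if0 7 then ((-1 * 4) + (7 * -1)) else (let p = ((λv. v) -3) in p))]; D=∅⟩
t=1: ⟨S=∅; E=∅; C=[7 :: SEL]; D=∅⟩
t=2: ⟨S=[7]; E=∅; C=[SEL]; D=∅⟩
t=3: ⟨S=∅; E=∅; C=[(let p = ((λv. v) -3) in p)]; D=∅⟩
t=4: ⟨S=∅; E=∅; C=[((λv. v) -3) :: (λp. p) :: AP]; D=∅⟩
t=5: ⟨S=∅; E=∅; C=[-3 :: (λv. v) :: AP :: (λp. p) :: AP]; D=∅⟩
t=6: ⟨S=[-3]; E=∅; C=[(λv. v) :: AP :: (λp. p) :: AP]; D=∅⟩
t=7: ⟨S=[clo(λv. v, ∅) :: -3]; E=∅; C=[AP :: (λp. p) :: AP]; D=∅⟩
t=8: ⟨S=∅; E={v↦-3}; C=[v]; D=[(∅, ∅, [(λp. p) :: AP])]⟩
t=9: ⟨S=[-3]; E={v↦-3}; C=∅; D=[(∅, ∅, [(λp. p) :: AP])]⟩
t=10: ⟨S=[-3]; E=∅; C=[(λp. p) :: AP]; D=∅⟩
t=11: ⟨S=[clo(λp. p, ∅) :: -3]; E=∅; C=[AP]; D=∅⟩
t=12: ⟨S=∅; E={p↦-3}; C=[p]; D=[(∅, ∅, ∅)]⟩
t=13: ⟨S=[-3]; E={p↦-3}; C=∅; D=[(∅, ∅, ∅)]⟩
t=14: ⟨S=[-3]; E=∅; C=∅; D=∅⟩
→ final value -3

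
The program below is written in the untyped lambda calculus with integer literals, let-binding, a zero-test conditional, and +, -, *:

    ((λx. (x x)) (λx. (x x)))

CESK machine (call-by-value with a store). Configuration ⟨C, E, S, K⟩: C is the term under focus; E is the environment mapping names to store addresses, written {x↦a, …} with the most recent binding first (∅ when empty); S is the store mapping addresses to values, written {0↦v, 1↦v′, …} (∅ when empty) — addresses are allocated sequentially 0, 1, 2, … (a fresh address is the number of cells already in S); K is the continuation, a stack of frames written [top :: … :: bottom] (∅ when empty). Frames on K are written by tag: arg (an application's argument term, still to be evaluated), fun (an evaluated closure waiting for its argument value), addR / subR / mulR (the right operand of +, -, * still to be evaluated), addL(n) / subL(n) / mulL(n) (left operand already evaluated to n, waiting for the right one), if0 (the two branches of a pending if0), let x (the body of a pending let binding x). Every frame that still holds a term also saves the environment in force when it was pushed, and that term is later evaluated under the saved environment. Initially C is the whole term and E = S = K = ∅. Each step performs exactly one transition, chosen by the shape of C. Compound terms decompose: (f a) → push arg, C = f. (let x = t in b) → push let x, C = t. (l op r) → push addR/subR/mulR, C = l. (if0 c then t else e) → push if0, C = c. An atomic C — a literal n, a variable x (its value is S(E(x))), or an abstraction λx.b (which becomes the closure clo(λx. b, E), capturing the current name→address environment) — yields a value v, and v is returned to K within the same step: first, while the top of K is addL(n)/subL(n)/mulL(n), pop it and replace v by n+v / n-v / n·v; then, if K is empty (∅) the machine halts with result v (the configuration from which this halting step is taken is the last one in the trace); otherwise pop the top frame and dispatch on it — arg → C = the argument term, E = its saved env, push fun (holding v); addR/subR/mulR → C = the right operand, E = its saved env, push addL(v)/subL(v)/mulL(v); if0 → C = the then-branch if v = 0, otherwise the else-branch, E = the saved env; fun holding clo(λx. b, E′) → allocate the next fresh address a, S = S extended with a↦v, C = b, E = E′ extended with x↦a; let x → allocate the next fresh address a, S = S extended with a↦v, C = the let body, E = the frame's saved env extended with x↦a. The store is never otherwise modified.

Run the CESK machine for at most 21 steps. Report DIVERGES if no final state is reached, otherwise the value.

Answer: DIVERGES (no final state within 21 steps)

Derivation:
step 0: ⟨C=((λx. (x x)) (λx. (x x))); E=∅; S=∅; K=∅⟩
step 1: ⟨C=(λx. (x x)); E=∅; S=∅; K=[arg]⟩
step 2: ⟨C=(λx. (x x)); E=∅; S=∅; K=[fun]⟩
step 3: ⟨C=(x x); E={x↦0}; S={0↦clo(λx. (x x), ∅)}; K=∅⟩
step 4: ⟨C=x; E={x↦0}; S={0↦clo(λx. (x x), ∅)}; K=[arg]⟩
step 5: ⟨C=x; E={x↦0}; S={0↦clo(λx. (x x), ∅)}; K=[fun]⟩
step 6: ⟨C=(x x); E={x↦1}; S={0↦clo(λx. (x x), ∅), 1↦clo(λx. (x x), ∅)}; K=∅⟩
step 7: ⟨C=x; E={x↦1}; S={0↦clo(λx. (x x), ∅), 1↦clo(λx. (x x), ∅)}; K=[arg]⟩
step 8: ⟨C=x; E={x↦1}; S={0↦clo(λx. (x x), ∅), 1↦clo(λx. (x x), ∅)}; K=[fun]⟩
step 9: ⟨C=(x x); E={x↦2}; S={0↦clo(λx. (x x), ∅), 1↦clo(λx. (x x), ∅), 2↦clo(λx. (x x), ∅)}; K=∅⟩
step 10: ⟨C=x; E={x↦2}; S={0↦clo(λx. (x x), ∅), 1↦clo(λx. (x x), ∅), 2↦clo(λx. (x x), ∅)}; K=[arg]⟩
step 11: ⟨C=x; E={x↦2}; S={0↦clo(λx. (x x), ∅), 1↦clo(λx. (x x), ∅), 2↦clo(λx. (x x), ∅)}; K=[fun]⟩
step 12: ⟨C=(x x); E={x↦3}; S={0↦clo(λx. (x x), ∅), 1↦clo(λx. (x x), ∅), 2↦clo(λx. (x x), ∅), 3↦clo(λx. (x x), ∅)}; K=∅⟩
step 13: ⟨C=x; E={x↦3}; S={0↦clo(λx. (x x), ∅), 1↦clo(λx. (x x), ∅), 2↦clo(λx. (x x), ∅), 3↦clo(λx. (x x), ∅)}; K=[arg]⟩
step 14: ⟨C=x; E={x↦3}; S={0↦clo(λx. (x x), ∅), 1↦clo(λx. (x x), ∅), 2↦clo(λx. (x x), ∅), 3↦clo(λx. (x x), ∅)}; K=[fun]⟩
step 15: ⟨C=(x x); E={x↦4}; S={0↦clo(λx. (x x), ∅), 1↦clo(λx. (x x), ∅), 2↦clo(λx. (x x), ∅), 3↦clo(λx. (x x), ∅), 4↦clo(λx. (x x), ∅)}; K=∅⟩
step 16: ⟨C=x; E={x↦4}; S={0↦clo(λx. (x x), ∅), 1↦clo(λx. (x x), ∅), 2↦clo(λx. (x x), ∅), 3↦clo(λx. (x x), ∅), 4↦clo(λx. (x x), ∅)}; K=[arg]⟩
step 17: ⟨C=x; E={x↦4}; S={0↦clo(λx. (x x), ∅), 1↦clo(λx. (x x), ∅), 2↦clo(λx. (x x), ∅), 3↦clo(λx. (x x), ∅), 4↦clo(λx. (x x), ∅)}; K=[fun]⟩
step 18: ⟨C=(x x); E={x↦5}; S={0↦clo(λx. (x x), ∅), 1↦clo(λx. (x x), ∅), 2↦clo(λx. (x x), ∅), 3↦clo(λx. (x x), ∅), 4↦clo(λx. (x x), ∅), 5↦clo(λx. (x x), ∅)}; K=∅⟩
step 19: ⟨C=x; E={x↦5}; S={0↦clo(λx. (x x), ∅), 1↦clo(λx. (x x), ∅), 2↦clo(λx. (x x), ∅), 3↦clo(λx. (x x), ∅), 4↦clo(λx. (x x), ∅), 5↦clo(λx. (x x), ∅)}; K=[arg]⟩
step 20: ⟨C=x; E={x↦5}; S={0↦clo(λx. (x x), ∅), 1↦clo(λx. (x x), ∅), 2↦clo(λx. (x x), ∅), 3↦clo(λx. (x x), ∅), 4↦clo(λx. (x x), ∅), 5↦clo(λx. (x x), ∅)}; K=[fun]⟩
step 21: ⟨C=(x x); E={x↦6}; S={0↦clo(λx. (x x), ∅), 1↦clo(λx. (x x), ∅), 2↦clo(λx. (x x), ∅), 3↦clo(λx. (x x), ∅), 4↦clo(λx. (x x), ∅), 5↦clo(λx. (x x), ∅), 6↦clo(λx. (x x), ∅)}; K=∅⟩
→ 21 transitions taken and the configuration is still not final: no result within 21 steps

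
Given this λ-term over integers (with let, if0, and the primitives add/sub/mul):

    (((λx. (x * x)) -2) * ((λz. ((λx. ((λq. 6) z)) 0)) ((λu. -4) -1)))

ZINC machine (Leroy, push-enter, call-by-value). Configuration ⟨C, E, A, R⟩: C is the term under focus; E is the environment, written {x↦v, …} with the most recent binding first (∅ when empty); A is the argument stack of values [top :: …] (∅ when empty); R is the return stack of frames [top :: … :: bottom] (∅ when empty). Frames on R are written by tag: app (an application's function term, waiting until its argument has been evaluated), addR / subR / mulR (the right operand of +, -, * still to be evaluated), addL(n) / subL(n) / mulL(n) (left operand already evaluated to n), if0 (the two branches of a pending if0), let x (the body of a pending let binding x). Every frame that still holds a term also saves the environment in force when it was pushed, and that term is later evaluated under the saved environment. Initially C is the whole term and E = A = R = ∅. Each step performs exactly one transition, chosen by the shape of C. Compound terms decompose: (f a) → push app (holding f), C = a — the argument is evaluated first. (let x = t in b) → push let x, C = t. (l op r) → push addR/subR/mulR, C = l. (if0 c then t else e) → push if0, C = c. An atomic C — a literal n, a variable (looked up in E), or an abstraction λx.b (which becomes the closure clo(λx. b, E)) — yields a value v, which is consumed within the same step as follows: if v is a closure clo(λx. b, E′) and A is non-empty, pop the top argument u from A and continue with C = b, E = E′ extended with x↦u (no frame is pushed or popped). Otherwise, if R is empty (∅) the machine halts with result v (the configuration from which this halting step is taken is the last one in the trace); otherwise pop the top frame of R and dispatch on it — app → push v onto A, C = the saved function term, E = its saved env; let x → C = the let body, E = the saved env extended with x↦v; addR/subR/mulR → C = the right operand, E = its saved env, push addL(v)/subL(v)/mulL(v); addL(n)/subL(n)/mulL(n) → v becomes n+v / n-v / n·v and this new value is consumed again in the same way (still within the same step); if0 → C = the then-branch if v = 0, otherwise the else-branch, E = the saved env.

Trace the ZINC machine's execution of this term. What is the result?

Answer: 24

Derivation:
step 0: ⟨C=(((λx. (x * x)) -2) * ((λz. ((λx. ((λq. 6) z)) 0)) ((λu. -4) -1))); E=∅; A=∅; R=∅⟩
step 1: ⟨C=((λx. (x * x)) -2); E=∅; A=∅; R=[mulR]⟩
step 2: ⟨C=-2; E=∅; A=∅; R=[app :: mulR]⟩
step 3: ⟨C=(λx. (x * x)); E=∅; A=[-2]; R=[mulR]⟩
step 4: ⟨C=(x * x); E={x↦-2}; A=∅; R=[mulR]⟩
step 5: ⟨C=x; E={x↦-2}; A=∅; R=[mulR :: mulR]⟩
step 6: ⟨C=x; E={x↦-2}; A=∅; R=[mulL(-2) :: mulR]⟩
step 7: ⟨C=((λz. ((λx. ((λq. 6) z)) 0)) ((λu. -4) -1)); E=∅; A=∅; R=[mulL(4)]⟩
step 8: ⟨C=((λu. -4) -1); E=∅; A=∅; R=[app :: mulL(4)]⟩
step 9: ⟨C=-1; E=∅; A=∅; R=[app :: app :: mulL(4)]⟩
step 10: ⟨C=(λu. -4); E=∅; A=[-1]; R=[app :: mulL(4)]⟩
step 11: ⟨C=-4; E={u↦-1}; A=∅; R=[app :: mulL(4)]⟩
step 12: ⟨C=(λz. ((λx. ((λq. 6) z)) 0)); E=∅; A=[-4]; R=[mulL(4)]⟩
step 13: ⟨C=((λx. ((λq. 6) z)) 0); E={z↦-4}; A=∅; R=[mulL(4)]⟩
step 14: ⟨C=0; E={z↦-4}; A=∅; R=[app :: mulL(4)]⟩
step 15: ⟨C=(λx. ((λq. 6) z)); E={z↦-4}; A=[0]; R=[mulL(4)]⟩
step 16: ⟨C=((λq. 6) z); E={x↦0, z↦-4}; A=∅; R=[mulL(4)]⟩
step 17: ⟨C=z; E={x↦0, z↦-4}; A=∅; R=[app :: mulL(4)]⟩
step 18: ⟨C=(λq. 6); E={x↦0, z↦-4}; A=[-4]; R=[mulL(4)]⟩
step 19: ⟨C=6; E={q↦-4, x↦0, z↦-4}; A=∅; R=[mulL(4)]⟩
→ final value 24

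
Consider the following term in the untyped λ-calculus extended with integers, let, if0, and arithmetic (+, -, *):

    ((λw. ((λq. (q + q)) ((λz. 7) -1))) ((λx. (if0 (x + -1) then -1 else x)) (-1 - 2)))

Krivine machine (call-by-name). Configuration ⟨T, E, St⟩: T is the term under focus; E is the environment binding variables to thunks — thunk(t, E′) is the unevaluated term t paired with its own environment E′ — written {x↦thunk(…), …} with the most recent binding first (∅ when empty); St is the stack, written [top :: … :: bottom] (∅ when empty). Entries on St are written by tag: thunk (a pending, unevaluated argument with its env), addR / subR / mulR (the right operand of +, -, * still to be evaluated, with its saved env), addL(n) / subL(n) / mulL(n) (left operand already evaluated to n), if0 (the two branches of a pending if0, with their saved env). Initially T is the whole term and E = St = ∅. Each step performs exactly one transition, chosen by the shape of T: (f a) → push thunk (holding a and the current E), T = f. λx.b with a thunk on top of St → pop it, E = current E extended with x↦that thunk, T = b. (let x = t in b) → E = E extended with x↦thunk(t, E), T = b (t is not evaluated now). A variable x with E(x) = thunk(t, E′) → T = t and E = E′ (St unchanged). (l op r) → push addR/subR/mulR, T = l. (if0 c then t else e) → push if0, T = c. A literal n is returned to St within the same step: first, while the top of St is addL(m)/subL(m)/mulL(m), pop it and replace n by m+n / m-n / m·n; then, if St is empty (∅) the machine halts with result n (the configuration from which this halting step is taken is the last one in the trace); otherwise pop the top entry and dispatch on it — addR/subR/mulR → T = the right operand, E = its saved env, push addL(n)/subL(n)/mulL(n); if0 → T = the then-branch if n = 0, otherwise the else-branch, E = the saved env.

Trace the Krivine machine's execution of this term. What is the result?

Answer: 14

Execution trace:
[0] [T=((λw. ((λq. (q + q)) ((λz. 7) -1))) ((λx. (if0 (x + -1) then -1 else x)) (-1 - 2))) | E=∅ | St=∅]
[1] [T=(λw. ((λq. (q + q)) ((λz. 7) -1))) | E=∅ | St=[thunk]]
[2] [T=((λq. (q + q)) ((λz. 7) -1)) | E={w↦thunk(((λx. (if0 (x + -1) then -1 else x)) (-1 - 2)), ∅)} | St=∅]
[3] [T=(λq. (q + q)) | E={w↦thunk(((λx. (if0 (x + -1) then -1 else x)) (-1 - 2)), ∅)} | St=[thunk]]
[4] [T=(q + q) | E={q↦thunk(((λz. 7) -1), {w↦thunk(((λx. (if0 (x + -1) then -1 else x)) (-1 - 2)), ∅)}), w↦thunk(((λx. (if0 (x + -1) then -1 else x)) (-1 - 2)), ∅)} | St=∅]
[5] [T=q | E={q↦thunk(((λz. 7) -1), {w↦thunk(((λx. (if0 (x + -1) then -1 else x)) (-1 - 2)), ∅)}), w↦thunk(((λx. (if0 (x + -1) then -1 else x)) (-1 - 2)), ∅)} | St=[addR]]
[6] [T=((λz. 7) -1) | E={w↦thunk(((λx. (if0 (x + -1) then -1 else x)) (-1 - 2)), ∅)} | St=[addR]]
[7] [T=(λz. 7) | E={w↦thunk(((λx. (if0 (x + -1) then -1 else x)) (-1 - 2)), ∅)} | St=[thunk :: addR]]
[8] [T=7 | E={z↦thunk(-1, {w↦thunk(((λx. (if0 (x + -1) then -1 else x)) (-1 - 2)), ∅)}), w↦thunk(((λx. (if0 (x + -1) then -1 else x)) (-1 - 2)), ∅)} | St=[addR]]
[9] [T=q | E={q↦thunk(((λz. 7) -1), {w↦thunk(((λx. (if0 (x + -1) then -1 else x)) (-1 - 2)), ∅)}), w↦thunk(((λx. (if0 (x + -1) then -1 else x)) (-1 - 2)), ∅)} | St=[addL(7)]]
[10] [T=((λz. 7) -1) | E={w↦thunk(((λx. (if0 (x + -1) then -1 else x)) (-1 - 2)), ∅)} | St=[addL(7)]]
[11] [T=(λz. 7) | E={w↦thunk(((λx. (if0 (x + -1) then -1 else x)) (-1 - 2)), ∅)} | St=[thunk :: addL(7)]]
[12] [T=7 | E={z↦thunk(-1, {w↦thunk(((λx. (if0 (x + -1) then -1 else x)) (-1 - 2)), ∅)}), w↦thunk(((λx. (if0 (x + -1) then -1 else x)) (-1 - 2)), ∅)} | St=[addL(7)]]
→ final value 14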